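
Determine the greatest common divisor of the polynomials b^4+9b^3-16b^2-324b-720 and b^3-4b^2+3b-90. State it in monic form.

b-6

Apply the Euclidean algorithm:
  b^4+9b^3-16b^2-324b-720 = (b+13)(b^3-4b^2+3b-90) + (33b^2-273b+450)
  b^3-4b^2+3b-90 = ((1/33)b+47/363)(33b^2-273b+450) + ((2990/121)b-17940/121)
  33b^2-273b+450 = ((3993/2990)b-1815/598)((2990/121)b-17940/121) + (0)
Last nonzero remainder: (2990/121)b-17940/121. Dividing through by 2990/121 gives the monic gcd b-6.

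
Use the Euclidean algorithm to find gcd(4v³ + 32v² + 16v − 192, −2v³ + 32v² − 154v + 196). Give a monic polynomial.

Apply the Euclidean algorithm:
  4v³ + 32v² + 16v − 192 = (−2)(−2v³ + 32v² − 154v + 196) + (96v² − 292v + 200)
  −2v³ + 32v² − 154v + 196 = (−(1/48)v + 311/1152)(96v² − 292v + 200) + (−(20449/288)v + 20449/144)
  96v² − 292v + 200 = (−(27648/20449)v + 28800/20449)(−(20449/288)v + 20449/144) + (0)
Last nonzero remainder: −(20449/288)v + 20449/144. Dividing through by −20449/288 gives the monic gcd v − 2.

v − 2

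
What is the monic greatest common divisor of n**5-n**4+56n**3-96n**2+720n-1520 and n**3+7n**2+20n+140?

Euclidean algorithm in ℚ[n]:
  n**5-n**4+56n**3-96n**2+720n-1520 = (n**2-8n+92)(n**3+7n**2+20n+140) + (-720n**2-14400)
  n**3+7n**2+20n+140 = (-(1/720)n-7/720)(-720n**2-14400) + (0)
Last nonzero remainder: -720n**2-14400. Dividing through by -720 gives the monic gcd n**2+20.

n**2+20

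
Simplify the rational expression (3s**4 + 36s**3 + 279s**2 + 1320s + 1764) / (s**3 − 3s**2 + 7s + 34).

(3s**3 + 30s**2 + 219s + 882)/(s**2 − 5s + 17)

Apply the Euclidean algorithm:
  3s**4 + 36s**3 + 279s**2 + 1320s + 1764 = (3s + 45)(s**3 − 3s**2 + 7s + 34) + (393s**2 + 903s + 234)
  s**3 − 3s**2 + 7s + 34 = ((1/393)s − 694/51483)(393s**2 + 903s + 234) + ((318803/17161)s + 637606/17161)
  393s**2 + 903s + 234 = ((6744273/318803)s + 2007837/318803)((318803/17161)s + 637606/17161) + (0)
Last nonzero remainder: (318803/17161)s + 637606/17161. Dividing through by 318803/17161 gives the monic gcd s + 2.
Cancel s + 2 from numerator and denominator to get the reduced form.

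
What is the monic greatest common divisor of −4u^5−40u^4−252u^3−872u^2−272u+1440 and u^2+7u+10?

u^2+7u+10

By polynomial division,
  −4u^5−40u^4−252u^3−872u^2−272u+1440 = (−4u^3−12u^2−128u+144)(u^2+7u+10) + (0)
The last nonzero remainder u^2+7u+10 is already monic.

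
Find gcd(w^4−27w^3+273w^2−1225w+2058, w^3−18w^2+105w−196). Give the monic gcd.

w^2−14w+49

By polynomial division,
  w^4−27w^3+273w^2−1225w+2058 = (w−9)(w^3−18w^2+105w−196) + (6w^2−84w+294)
  w^3−18w^2+105w−196 = ((1/6)w−2/3)(6w^2−84w+294) + (0)
Last nonzero remainder: 6w^2−84w+294. Dividing through by 6 gives the monic gcd w^2−14w+49.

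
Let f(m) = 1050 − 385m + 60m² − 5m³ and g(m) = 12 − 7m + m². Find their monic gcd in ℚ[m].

Apply the Euclidean algorithm:
  −5m³ + 60m² − 385m + 1050 = (−5m + 25)(m² − 7m + 12) + (−150m + 750)
  m² − 7m + 12 = (−(1/150)m + 1/75)(−150m + 750) + (2)
  −150m + 750 = (−75m + 375)(2) + (0)
The last nonzero remainder is the constant 2, so the polynomials are coprime and gcd = 1.

1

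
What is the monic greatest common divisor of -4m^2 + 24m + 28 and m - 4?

1

Euclidean algorithm in ℚ[m]:
  -4m^2 + 24m + 28 = (-4m + 8)(m - 4) + (60)
  m - 4 = ((1/60)m - 1/15)(60) + (0)
The last nonzero remainder is the constant 60, so the polynomials are coprime and gcd = 1.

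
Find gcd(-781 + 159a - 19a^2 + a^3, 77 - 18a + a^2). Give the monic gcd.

By polynomial division,
  a^3 - 19a^2 + 159a - 781 = (a - 1)(a^2 - 18a + 77) + (64a - 704)
  a^2 - 18a + 77 = ((1/64)a - 7/64)(64a - 704) + (0)
Last nonzero remainder: 64a - 704. Dividing through by 64 gives the monic gcd a - 11.

-11 + a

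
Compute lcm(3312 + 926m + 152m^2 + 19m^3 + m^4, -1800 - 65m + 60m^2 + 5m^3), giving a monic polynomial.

Euclidean algorithm in ℚ[m]:
  m^4 + 19m^3 + 152m^2 + 926m + 3312 = ((1/5)m + 7/5)(5m^3 + 60m^2 - 65m - 1800) + (81m^2 + 1377m + 5832)
  5m^3 + 60m^2 - 65m - 1800 = ((5/81)m - 25/81)(81m^2 + 1377m + 5832) + (0)
Last nonzero remainder: 81m^2 + 1377m + 5832. Dividing through by 81 gives the monic gcd m^2 + 17m + 72.
Then lcm(f, g) = f·g / gcd(f, g); expanding and making the result monic gives the answer.

-16560 - 1318m + 166m^2 + 57m^3 + 14m^4 + m^5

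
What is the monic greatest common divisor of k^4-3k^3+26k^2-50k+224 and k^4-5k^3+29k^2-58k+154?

k^2-4k+14

Repeated division with remainder:
  k^4-3k^3+26k^2-50k+224 = (k^4-5k^3+29k^2-58k+154) + (2k^3-3k^2+8k+70)
  k^4-5k^3+29k^2-58k+154 = ((1/2)k-7/4)(2k^3-3k^2+8k+70) + ((79/4)k^2-79k+553/2)
  2k^3-3k^2+8k+70 = ((8/79)k+20/79)((79/4)k^2-79k+553/2) + (0)
Last nonzero remainder: (79/4)k^2-79k+553/2. Dividing through by 79/4 gives the monic gcd k^2-4k+14.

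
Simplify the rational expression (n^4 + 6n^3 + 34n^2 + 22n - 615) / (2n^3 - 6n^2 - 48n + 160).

Euclidean algorithm in ℚ[n]:
  n^4 + 6n^3 + 34n^2 + 22n - 615 = ((1/2)n + 9/2)(2n^3 - 6n^2 - 48n + 160) + (85n^2 + 158n - 1335)
  2n^3 - 6n^2 - 48n + 160 = ((2/85)n - 826/7225)(85n^2 + 158n - 1335) + ((10658/7225)n + 10658/1445)
  85n^2 + 158n - 1335 = ((614125/10658)n - 1929075/10658)((10658/7225)n + 10658/1445) + (0)
Last nonzero remainder: (10658/7225)n + 10658/1445. Dividing through by 10658/7225 gives the monic gcd n + 5.
Cancel n + 5 from numerator and denominator to get the reduced form.

(n^3 + n^2 + 29n - 123)/(2n^2 - 16n + 32)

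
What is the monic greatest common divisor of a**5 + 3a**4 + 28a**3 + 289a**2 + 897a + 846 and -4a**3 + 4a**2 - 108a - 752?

a**2 - 5a + 47

Repeated division with remainder:
  a**5 + 3a**4 + 28a**3 + 289a**2 + 897a + 846 = (-(1/4)a**2 - a - 5/4)(-4a**3 + 4a**2 - 108a - 752) + (-2a**2 + 10a - 94)
  -4a**3 + 4a**2 - 108a - 752 = (2a + 8)(-2a**2 + 10a - 94) + (0)
Last nonzero remainder: -2a**2 + 10a - 94. Dividing through by -2 gives the monic gcd a**2 - 5a + 47.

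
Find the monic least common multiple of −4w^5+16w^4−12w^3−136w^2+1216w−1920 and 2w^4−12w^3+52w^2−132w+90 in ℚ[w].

Repeated division with remainder:
  −4w^5+16w^4−12w^3−136w^2+1216w−1920 = (−2w−4)(2w^4−12w^3+52w^2−132w+90) + (44w^3−192w^2+868w−1560)
  2w^4−12w^3+52w^2−132w+90 = ((1/22)w−9/121)(44w^3−192w^2+868w−1560) + (−(210/121)w^2+(420/121)w−3150/121)
  44w^3−192w^2+868w−1560 = (−(2662/105)w+6292/105)(−(210/121)w^2+(420/121)w−3150/121) + (0)
Last nonzero remainder: −(210/121)w^2+(420/121)w−3150/121. Dividing through by −210/121 gives the monic gcd w^2−2w+15.
Then lcm(f, g) = f·g / gcd(f, g); expanding and making the result monic gives the answer.

w^7−8w^6+22w^5+10w^4−431w^3+1798w^2−2832w+1440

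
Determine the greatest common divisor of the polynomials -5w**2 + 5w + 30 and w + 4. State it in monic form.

1

Euclidean algorithm in ℚ[w]:
  -5w**2 + 5w + 30 = (-5w + 25)(w + 4) + (-70)
  w + 4 = (-(1/70)w - 2/35)(-70) + (0)
The last nonzero remainder is the constant -70, so the polynomials are coprime and gcd = 1.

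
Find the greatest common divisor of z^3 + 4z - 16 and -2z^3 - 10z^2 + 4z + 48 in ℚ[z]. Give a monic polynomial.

z - 2

Apply the Euclidean algorithm:
  z^3 + 4z - 16 = (-1/2)(-2z^3 - 10z^2 + 4z + 48) + (-5z^2 + 6z + 8)
  -2z^3 - 10z^2 + 4z + 48 = ((2/5)z + 62/25)(-5z^2 + 6z + 8) + (-(352/25)z + 704/25)
  -5z^2 + 6z + 8 = ((125/352)z + 25/88)(-(352/25)z + 704/25) + (0)
Last nonzero remainder: -(352/25)z + 704/25. Dividing through by -352/25 gives the monic gcd z - 2.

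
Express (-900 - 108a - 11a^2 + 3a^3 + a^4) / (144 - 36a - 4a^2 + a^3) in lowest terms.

Euclidean algorithm in ℚ[a]:
  a^4 + 3a^3 - 11a^2 - 108a - 900 = (a + 7)(a^3 - 4a^2 - 36a + 144) + (53a^2 - 1908)
  a^3 - 4a^2 - 36a + 144 = ((1/53)a - 4/53)(53a^2 - 1908) + (0)
Last nonzero remainder: 53a^2 - 1908. Dividing through by 53 gives the monic gcd a^2 - 36.
Cancel a^2 - 36 from numerator and denominator to get the reduced form.

(25 + 3a + a^2)/(-4 + a)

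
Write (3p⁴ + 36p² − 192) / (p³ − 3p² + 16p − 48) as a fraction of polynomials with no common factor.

Repeated division with remainder:
  3p⁴ + 36p² − 192 = (3p + 9)(p³ − 3p² + 16p − 48) + (15p² + 240)
  p³ − 3p² + 16p − 48 = ((1/15)p − 1/5)(15p² + 240) + (0)
Last nonzero remainder: 15p² + 240. Dividing through by 15 gives the monic gcd p² + 16.
Cancel p² + 16 from numerator and denominator to get the reduced form.

(3p² − 12)/(p − 3)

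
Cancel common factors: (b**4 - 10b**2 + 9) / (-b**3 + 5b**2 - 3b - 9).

(-b**2 - 2b + 3)/(b - 3)

Repeated division with remainder:
  b**4 - 10b**2 + 9 = (-b - 5)(-b**3 + 5b**2 - 3b - 9) + (12b**2 - 24b - 36)
  -b**3 + 5b**2 - 3b - 9 = (-(1/12)b + 1/4)(12b**2 - 24b - 36) + (0)
Last nonzero remainder: 12b**2 - 24b - 36. Dividing through by 12 gives the monic gcd b**2 - 2b - 3.
Cancel b**2 - 2b - 3 from numerator and denominator to get the reduced form.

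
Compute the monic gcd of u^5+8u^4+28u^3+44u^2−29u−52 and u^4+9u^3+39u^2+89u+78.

u^2+4u+13

Apply the Euclidean algorithm:
  u^5+8u^4+28u^3+44u^2−29u−52 = (u−1)(u^4+9u^3+39u^2+89u+78) + (−2u^3−6u^2−18u+26)
  u^4+9u^3+39u^2+89u+78 = (−(1/2)u−3)(−2u^3−6u^2−18u+26) + (12u^2+48u+156)
  −2u^3−6u^2−18u+26 = (−(1/6)u+1/6)(12u^2+48u+156) + (0)
Last nonzero remainder: 12u^2+48u+156. Dividing through by 12 gives the monic gcd u^2+4u+13.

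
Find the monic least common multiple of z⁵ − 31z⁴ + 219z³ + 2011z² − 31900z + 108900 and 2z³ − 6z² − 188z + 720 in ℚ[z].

By polynomial division,
  z⁵ − 31z⁴ + 219z³ + 2011z² − 31900z + 108900 = ((1/2)z² − 14z + 229/2)(2z³ − 6z² − 188z + 720) + (−294z² − 294z + 26460)
  2z³ − 6z² − 188z + 720 = (−(1/147)z + 4/147)(−294z² − 294z + 26460) + (0)
Last nonzero remainder: −294z² − 294z + 26460. Dividing through by −294 gives the monic gcd z² + z − 90.
Then lcm(f, g) = f·g / gcd(f, g); expanding and making the result monic gives the answer.

z⁶ − 35z⁵ + 343z⁴ + 1135z³ − 39944z² + 236500z − 435600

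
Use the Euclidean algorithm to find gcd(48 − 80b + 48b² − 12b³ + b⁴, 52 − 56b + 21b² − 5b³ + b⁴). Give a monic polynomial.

4 − 4b + b²

Repeated division with remainder:
  b⁴ − 12b³ + 48b² − 80b + 48 = (b⁴ − 5b³ + 21b² − 56b + 52) + (−7b³ + 27b² − 24b − 4)
  b⁴ − 5b³ + 21b² − 56b + 52 = (−(1/7)b + 8/49)(−7b³ + 27b² − 24b − 4) + ((645/49)b² − (2580/49)b + 2580/49)
  −7b³ + 27b² − 24b − 4 = (−(343/645)b − 49/645)((645/49)b² − (2580/49)b + 2580/49) + (0)
Last nonzero remainder: (645/49)b² − (2580/49)b + 2580/49. Dividing through by 645/49 gives the monic gcd b² − 4b + 4.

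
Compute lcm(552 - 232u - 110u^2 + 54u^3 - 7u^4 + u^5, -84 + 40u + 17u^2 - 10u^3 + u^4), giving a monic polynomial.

By polynomial division,
  u^5 - 7u^4 + 54u^3 - 110u^2 - 232u + 552 = (u + 3)(u^4 - 10u^3 + 17u^2 + 40u - 84) + (67u^3 - 201u^2 - 268u + 804)
  u^4 - 10u^3 + 17u^2 + 40u - 84 = ((1/67)u - 7/67)(67u^3 - 201u^2 - 268u + 804) + (0)
Last nonzero remainder: 67u^3 - 201u^2 - 268u + 804. Dividing through by 67 gives the monic gcd u^3 - 3u^2 - 4u + 12.
Then lcm(f, g) = f·g / gcd(f, g); expanding and making the result monic gives the answer.

-3864 + 2176u + 538u^2 - 488u^3 + 103u^4 - 14u^5 + u^6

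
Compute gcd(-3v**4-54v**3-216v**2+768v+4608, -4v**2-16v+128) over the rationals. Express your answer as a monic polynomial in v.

Repeated division with remainder:
  -3v**4-54v**3-216v**2+768v+4608 = ((3/4)v**2+(21/2)v+36)(-4v**2-16v+128) + (0)
Last nonzero remainder: -4v**2-16v+128. Dividing through by -4 gives the monic gcd v**2+4v-32.

v**2+4v-32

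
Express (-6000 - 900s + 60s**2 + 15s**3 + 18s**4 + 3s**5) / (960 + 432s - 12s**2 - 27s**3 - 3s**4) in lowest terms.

Repeated division with remainder:
  3s**5 + 18s**4 + 15s**3 + 60s**2 - 900s - 6000 = (-s + 3)(-3s**4 - 27s**3 - 12s**2 + 432s + 960) + (84s**3 + 528s**2 - 1236s - 8880)
  -3s**4 - 27s**3 - 12s**2 + 432s + 960 = (-(1/28)s - 19/196)(84s**3 + 528s**2 - 1236s - 8880) + (-(243/49)s**2 - (243/49)s + 4860/49)
  84s**3 + 528s**2 - 1236s - 8880 = (-(1372/81)s - 7252/81)(-(243/49)s**2 - (243/49)s + 4860/49) + (0)
Last nonzero remainder: -(243/49)s**2 - (243/49)s + 4860/49. Dividing through by -243/49 gives the monic gcd s**2 + s - 20.
Cancel s**2 + s - 20 from numerator and denominator to get the reduced form.

(-100 - 20s - 5s**2 - s**3)/(16 + 8s + s**2)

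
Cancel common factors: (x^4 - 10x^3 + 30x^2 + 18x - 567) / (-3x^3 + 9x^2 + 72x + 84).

(-x^3 + 3x^2 - 9x - 81)/(3x^2 + 12x + 12)

Euclidean algorithm in ℚ[x]:
  x^4 - 10x^3 + 30x^2 + 18x - 567 = (-(1/3)x + 7/3)(-3x^3 + 9x^2 + 72x + 84) + (33x^2 - 122x - 763)
  -3x^3 + 9x^2 + 72x + 84 = (-(1/11)x - 23/363)(33x^2 - 122x - 763) + (-(1849/363)x + 12943/363)
  33x^2 - 122x - 763 = (-(11979/1849)x - 39567/1849)(-(1849/363)x + 12943/363) + (0)
Last nonzero remainder: -(1849/363)x + 12943/363. Dividing through by -1849/363 gives the monic gcd x - 7.
Cancel x - 7 from numerator and denominator to get the reduced form.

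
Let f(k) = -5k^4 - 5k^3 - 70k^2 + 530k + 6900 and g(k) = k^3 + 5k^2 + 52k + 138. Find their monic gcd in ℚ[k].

Repeated division with remainder:
  -5k^4 - 5k^3 - 70k^2 + 530k + 6900 = (-5k + 20)(k^3 + 5k^2 + 52k + 138) + (90k^2 + 180k + 4140)
  k^3 + 5k^2 + 52k + 138 = ((1/90)k + 1/30)(90k^2 + 180k + 4140) + (0)
Last nonzero remainder: 90k^2 + 180k + 4140. Dividing through by 90 gives the monic gcd k^2 + 2k + 46.

k^2 + 2k + 46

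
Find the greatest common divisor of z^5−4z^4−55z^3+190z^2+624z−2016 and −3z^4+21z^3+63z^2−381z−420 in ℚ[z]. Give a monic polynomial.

z^2−3z−28

Euclidean algorithm in ℚ[z]:
  z^5−4z^4−55z^3+190z^2+624z−2016 = (−(1/3)z−1)(−3z^4+21z^3+63z^2−381z−420) + (−13z^3+126z^2+103z−2436)
  −3z^4+21z^3+63z^2−381z−420 = ((3/13)z+105/169)(−13z^3+126z^2+103z−2436) + (−(6600/169)z^2+(19800/169)z+184800/169)
  −13z^3+126z^2+103z−2436 = ((2197/6600)z−4901/2200)(−(6600/169)z^2+(19800/169)z+184800/169) + (0)
Last nonzero remainder: −(6600/169)z^2+(19800/169)z+184800/169. Dividing through by −6600/169 gives the monic gcd z^2−3z−28.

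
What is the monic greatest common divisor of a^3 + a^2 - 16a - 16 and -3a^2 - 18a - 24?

Apply the Euclidean algorithm:
  a^3 + a^2 - 16a - 16 = (-(1/3)a + 5/3)(-3a^2 - 18a - 24) + (6a + 24)
  -3a^2 - 18a - 24 = (-(1/2)a - 1)(6a + 24) + (0)
Last nonzero remainder: 6a + 24. Dividing through by 6 gives the monic gcd a + 4.

a + 4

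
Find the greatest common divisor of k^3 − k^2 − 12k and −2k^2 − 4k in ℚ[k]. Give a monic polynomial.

k

Euclidean algorithm in ℚ[k]:
  k^3 − k^2 − 12k = (−(1/2)k + 3/2)(−2k^2 − 4k) + (−6k)
  −2k^2 − 4k = ((1/3)k + 2/3)(−6k) + (0)
Last nonzero remainder: −6k. Dividing through by −6 gives the monic gcd k.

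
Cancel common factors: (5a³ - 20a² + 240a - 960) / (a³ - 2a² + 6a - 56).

Repeated division with remainder:
  5a³ - 20a² + 240a - 960 = (5)(a³ - 2a² + 6a - 56) + (-10a² + 210a - 680)
  a³ - 2a² + 6a - 56 = (-(1/10)a - 19/10)(-10a² + 210a - 680) + (337a - 1348)
  -10a² + 210a - 680 = (-(10/337)a + 170/337)(337a - 1348) + (0)
Last nonzero remainder: 337a - 1348. Dividing through by 337 gives the monic gcd a - 4.
Cancel a - 4 from numerator and denominator to get the reduced form.

(5a² + 240)/(a² + 2a + 14)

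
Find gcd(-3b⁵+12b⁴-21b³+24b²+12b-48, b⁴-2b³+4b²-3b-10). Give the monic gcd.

b²-b-2

Repeated division with remainder:
  -3b⁵+12b⁴-21b³+24b²+12b-48 = (-3b+6)(b⁴-2b³+4b²-3b-10) + (3b³-9b²+12)
  b⁴-2b³+4b²-3b-10 = ((1/3)b+1/3)(3b³-9b²+12) + (7b²-7b-14)
  3b³-9b²+12 = ((3/7)b-6/7)(7b²-7b-14) + (0)
Last nonzero remainder: 7b²-7b-14. Dividing through by 7 gives the monic gcd b²-b-2.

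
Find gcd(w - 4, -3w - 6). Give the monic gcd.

Euclidean algorithm in ℚ[w]:
  w - 4 = (-1/3)(-3w - 6) + (-6)
  -3w - 6 = ((1/2)w + 1)(-6) + (0)
The last nonzero remainder is the constant -6, so the polynomials are coprime and gcd = 1.

1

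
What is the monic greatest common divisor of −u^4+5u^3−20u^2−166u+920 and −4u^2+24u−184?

Repeated division with remainder:
  −u^4+5u^3−20u^2−166u+920 = ((1/4)u^2+(1/4)u−5)(−4u^2+24u−184) + (0)
Last nonzero remainder: −4u^2+24u−184. Dividing through by −4 gives the monic gcd u^2−6u+46.

u^2−6u+46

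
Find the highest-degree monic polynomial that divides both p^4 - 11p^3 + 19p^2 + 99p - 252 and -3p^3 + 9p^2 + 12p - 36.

Euclidean algorithm in ℚ[p]:
  p^4 - 11p^3 + 19p^2 + 99p - 252 = (-(1/3)p + 8/3)(-3p^3 + 9p^2 + 12p - 36) + (-p^2 + 55p - 156)
  -3p^3 + 9p^2 + 12p - 36 = (3p + 156)(-p^2 + 55p - 156) + (-8100p + 24300)
  -p^2 + 55p - 156 = ((1/8100)p - 13/2025)(-8100p + 24300) + (0)
Last nonzero remainder: -8100p + 24300. Dividing through by -8100 gives the monic gcd p - 3.

p - 3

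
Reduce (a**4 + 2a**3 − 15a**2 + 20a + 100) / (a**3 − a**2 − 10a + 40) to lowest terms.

By polynomial division,
  a**4 + 2a**3 − 15a**2 + 20a + 100 = (a + 3)(a**3 − a**2 − 10a + 40) + (−2a**2 + 10a − 20)
  a**3 − a**2 − 10a + 40 = (−(1/2)a − 2)(−2a**2 + 10a − 20) + (0)
Last nonzero remainder: −2a**2 + 10a − 20. Dividing through by −2 gives the monic gcd a**2 − 5a + 10.
Cancel a**2 − 5a + 10 from numerator and denominator to get the reduced form.

(a**2 + 7a + 10)/(a + 4)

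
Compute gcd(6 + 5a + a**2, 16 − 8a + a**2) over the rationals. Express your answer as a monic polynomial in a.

1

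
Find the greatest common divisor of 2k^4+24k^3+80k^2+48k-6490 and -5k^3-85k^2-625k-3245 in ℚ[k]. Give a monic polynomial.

Repeated division with remainder:
  2k^4+24k^3+80k^2+48k-6490 = (-(2/5)k+2)(-5k^3-85k^2-625k-3245) + (0)
Last nonzero remainder: -5k^3-85k^2-625k-3245. Dividing through by -5 gives the monic gcd k^3+17k^2+125k+649.

k^3+17k^2+125k+649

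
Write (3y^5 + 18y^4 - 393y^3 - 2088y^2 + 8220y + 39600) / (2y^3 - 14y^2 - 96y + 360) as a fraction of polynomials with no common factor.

(3y^3 + 30y^2 - 93y - 660)/(2y - 6)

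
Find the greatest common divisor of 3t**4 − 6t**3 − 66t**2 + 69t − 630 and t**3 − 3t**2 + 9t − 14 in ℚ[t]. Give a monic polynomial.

Repeated division with remainder:
  3t**4 − 6t**3 − 66t**2 + 69t − 630 = (3t + 3)(t**3 − 3t**2 + 9t − 14) + (−84t**2 + 84t − 588)
  t**3 − 3t**2 + 9t − 14 = (−(1/84)t + 1/42)(−84t**2 + 84t − 588) + (0)
Last nonzero remainder: −84t**2 + 84t − 588. Dividing through by −84 gives the monic gcd t**2 − t + 7.

t**2 − t + 7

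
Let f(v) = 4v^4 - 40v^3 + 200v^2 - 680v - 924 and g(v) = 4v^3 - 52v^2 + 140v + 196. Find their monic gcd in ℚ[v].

v^2 - 6v - 7

Euclidean algorithm in ℚ[v]:
  4v^4 - 40v^3 + 200v^2 - 680v - 924 = (v + 3)(4v^3 - 52v^2 + 140v + 196) + (216v^2 - 1296v - 1512)
  4v^3 - 52v^2 + 140v + 196 = ((1/54)v - 7/54)(216v^2 - 1296v - 1512) + (0)
Last nonzero remainder: 216v^2 - 1296v - 1512. Dividing through by 216 gives the monic gcd v^2 - 6v - 7.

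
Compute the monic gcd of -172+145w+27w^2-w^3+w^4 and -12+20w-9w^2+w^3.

-1+w

Apply the Euclidean algorithm:
  w^4-w^3+27w^2+145w-172 = (w+8)(w^3-9w^2+20w-12) + (79w^2-3w-76)
  w^3-9w^2+20w-12 = ((1/79)w-708/6241)(79w^2-3w-76) + ((128700/6241)w-128700/6241)
  79w^2-3w-76 = ((493039/128700)w+118579/32175)((128700/6241)w-128700/6241) + (0)
Last nonzero remainder: (128700/6241)w-128700/6241. Dividing through by 128700/6241 gives the monic gcd w-1.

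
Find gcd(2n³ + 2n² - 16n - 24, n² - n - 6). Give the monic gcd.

n² - n - 6

Euclidean algorithm in ℚ[n]:
  2n³ + 2n² - 16n - 24 = (2n + 4)(n² - n - 6) + (0)
The last nonzero remainder n² - n - 6 is already monic.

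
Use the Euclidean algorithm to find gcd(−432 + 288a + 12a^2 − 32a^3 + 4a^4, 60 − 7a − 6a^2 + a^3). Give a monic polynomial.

Euclidean algorithm in ℚ[a]:
  4a^4 − 32a^3 + 12a^2 + 288a − 432 = (4a − 8)(a^3 − 6a^2 − 7a + 60) + (−8a^2 − 8a + 48)
  a^3 − 6a^2 − 7a + 60 = (−(1/8)a + 7/8)(−8a^2 − 8a + 48) + (6a + 18)
  −8a^2 − 8a + 48 = (−(4/3)a + 8/3)(6a + 18) + (0)
Last nonzero remainder: 6a + 18. Dividing through by 6 gives the monic gcd a + 3.

3 + a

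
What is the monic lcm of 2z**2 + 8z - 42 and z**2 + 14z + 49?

z**3 + 11z**2 + 7z - 147

Euclidean algorithm in ℚ[z]:
  2z**2 + 8z - 42 = (2)(z**2 + 14z + 49) + (-20z - 140)
  z**2 + 14z + 49 = (-(1/20)z - 7/20)(-20z - 140) + (0)
Last nonzero remainder: -20z - 140. Dividing through by -20 gives the monic gcd z + 7.
Then lcm(f, g) = f·g / gcd(f, g); expanding and making the result monic gives the answer.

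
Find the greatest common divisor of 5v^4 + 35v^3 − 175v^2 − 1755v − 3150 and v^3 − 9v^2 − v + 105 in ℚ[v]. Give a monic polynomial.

v^2 − 4v − 21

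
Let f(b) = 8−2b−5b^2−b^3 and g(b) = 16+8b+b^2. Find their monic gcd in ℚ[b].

4+b

Euclidean algorithm in ℚ[b]:
  −b^3−5b^2−2b+8 = (−b+3)(b^2+8b+16) + (−10b−40)
  b^2+8b+16 = (−(1/10)b−2/5)(−10b−40) + (0)
Last nonzero remainder: −10b−40. Dividing through by −10 gives the monic gcd b+4.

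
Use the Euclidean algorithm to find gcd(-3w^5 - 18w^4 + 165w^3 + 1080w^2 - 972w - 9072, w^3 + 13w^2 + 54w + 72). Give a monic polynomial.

Euclidean algorithm in ℚ[w]:
  -3w^5 - 18w^4 + 165w^3 + 1080w^2 - 972w - 9072 = (-3w^2 + 21w + 54)(w^3 + 13w^2 + 54w + 72) + (-540w^2 - 5400w - 12960)
  w^3 + 13w^2 + 54w + 72 = (-(1/540)w - 1/180)(-540w^2 - 5400w - 12960) + (0)
Last nonzero remainder: -540w^2 - 5400w - 12960. Dividing through by -540 gives the monic gcd w^2 + 10w + 24.

w^2 + 10w + 24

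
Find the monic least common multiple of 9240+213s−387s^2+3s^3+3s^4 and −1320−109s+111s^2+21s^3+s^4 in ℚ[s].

−73920+13696s+6531s^2−598s^3−148s^4+6s^5+s^6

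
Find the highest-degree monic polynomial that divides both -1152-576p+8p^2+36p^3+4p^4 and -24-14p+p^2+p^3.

-12-p+p^2

Apply the Euclidean algorithm:
  4p^4+36p^3+8p^2-576p-1152 = (4p+32)(p^3+p^2-14p-24) + (32p^2-32p-384)
  p^3+p^2-14p-24 = ((1/32)p+1/16)(32p^2-32p-384) + (0)
Last nonzero remainder: 32p^2-32p-384. Dividing through by 32 gives the monic gcd p^2-p-12.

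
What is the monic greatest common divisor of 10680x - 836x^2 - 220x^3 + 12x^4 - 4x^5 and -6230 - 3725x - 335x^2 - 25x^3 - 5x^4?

Repeated division with remainder:
  -4x^5 + 12x^4 - 220x^3 - 836x^2 + 10680x = ((4/5)x - 32/5)(-5x^4 - 25x^3 - 335x^2 - 3725x - 6230) + (-112x^3 - 8176x - 39872)
  -5x^4 - 25x^3 - 335x^2 - 3725x - 6230 = ((5/112)x + 25/112)(-112x^3 - 8176x - 39872) + (30x^2 - 120x + 2670)
  -112x^3 - 8176x - 39872 = (-(56/15)x - 224/15)(30x^2 - 120x + 2670) + (0)
Last nonzero remainder: 30x^2 - 120x + 2670. Dividing through by 30 gives the monic gcd x^2 - 4x + 89.

89 - 4x + x^2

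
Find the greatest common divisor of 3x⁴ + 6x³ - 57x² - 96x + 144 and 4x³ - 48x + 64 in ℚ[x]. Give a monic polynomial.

x + 4

Repeated division with remainder:
  3x⁴ + 6x³ - 57x² - 96x + 144 = ((3/4)x + 3/2)(4x³ - 48x + 64) + (-21x² - 72x + 48)
  4x³ - 48x + 64 = (-(4/21)x + 32/49)(-21x² - 72x + 48) + ((400/49)x + 1600/49)
  -21x² - 72x + 48 = (-(1029/400)x + 147/100)((400/49)x + 1600/49) + (0)
Last nonzero remainder: (400/49)x + 1600/49. Dividing through by 400/49 gives the monic gcd x + 4.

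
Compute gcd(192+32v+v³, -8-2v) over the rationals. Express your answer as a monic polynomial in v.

By polynomial division,
  v³+32v+192 = (-(1/2)v²+2v-24)(-2v-8) + (0)
Last nonzero remainder: -2v-8. Dividing through by -2 gives the monic gcd v+4.

4+v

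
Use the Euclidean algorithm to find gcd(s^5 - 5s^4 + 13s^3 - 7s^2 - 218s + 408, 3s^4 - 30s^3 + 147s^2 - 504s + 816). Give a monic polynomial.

By polynomial division,
  s^5 - 5s^4 + 13s^3 - 7s^2 - 218s + 408 = ((1/3)s + 5/3)(3s^4 - 30s^3 + 147s^2 - 504s + 816) + (14s^3 - 84s^2 + 350s - 952)
  3s^4 - 30s^3 + 147s^2 - 504s + 816 = ((3/14)s - 6/7)(14s^3 - 84s^2 + 350s - 952) + (0)
Last nonzero remainder: 14s^3 - 84s^2 + 350s - 952. Dividing through by 14 gives the monic gcd s^3 - 6s^2 + 25s - 68.

s^3 - 6s^2 + 25s - 68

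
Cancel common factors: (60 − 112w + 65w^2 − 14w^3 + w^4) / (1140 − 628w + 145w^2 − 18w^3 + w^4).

(2 − 3w + w^2)/(38 − 7w + w^2)

Apply the Euclidean algorithm:
  w^4 − 14w^3 + 65w^2 − 112w + 60 = (w^4 − 18w^3 + 145w^2 − 628w + 1140) + (4w^3 − 80w^2 + 516w − 1080)
  w^4 − 18w^3 + 145w^2 − 628w + 1140 = ((1/4)w + 1/2)(4w^3 − 80w^2 + 516w − 1080) + (56w^2 − 616w + 1680)
  4w^3 − 80w^2 + 516w − 1080 = ((1/14)w − 9/14)(56w^2 − 616w + 1680) + (0)
Last nonzero remainder: 56w^2 − 616w + 1680. Dividing through by 56 gives the monic gcd w^2 − 11w + 30.
Cancel w^2 − 11w + 30 from numerator and denominator to get the reduced form.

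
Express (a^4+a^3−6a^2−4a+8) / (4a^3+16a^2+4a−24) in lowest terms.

By polynomial division,
  a^4+a^3−6a^2−4a+8 = ((1/4)a−3/4)(4a^3+16a^2+4a−24) + (5a^2+5a−10)
  4a^3+16a^2+4a−24 = ((4/5)a+12/5)(5a^2+5a−10) + (0)
Last nonzero remainder: 5a^2+5a−10. Dividing through by 5 gives the monic gcd a^2+a−2.
Cancel a^2+a−2 from numerator and denominator to get the reduced form.

(a^2−4)/(4a+12)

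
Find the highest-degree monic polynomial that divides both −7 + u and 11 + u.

1

Euclidean algorithm in ℚ[u]:
  u − 7 = (u + 11) + (−18)
  u + 11 = (−(1/18)u − 11/18)(−18) + (0)
The last nonzero remainder is the constant −18, so the polynomials are coprime and gcd = 1.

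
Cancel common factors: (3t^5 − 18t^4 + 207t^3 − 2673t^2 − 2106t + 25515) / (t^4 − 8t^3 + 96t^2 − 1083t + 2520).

(3t^2 − 18t − 81)/(t − 8)

By polynomial division,
  3t^5 − 18t^4 + 207t^3 − 2673t^2 − 2106t + 25515 = (3t + 6)(t^4 − 8t^3 + 96t^2 − 1083t + 2520) + (−33t^3 − 3168t + 10395)
  t^4 − 8t^3 + 96t^2 − 1083t + 2520 = (−(1/33)t + 8/33)(−33t^3 − 3168t + 10395) + (0)
Last nonzero remainder: −33t^3 − 3168t + 10395. Dividing through by −33 gives the monic gcd t^3 + 96t − 315.
Cancel t^3 + 96t − 315 from numerator and denominator to get the reduced form.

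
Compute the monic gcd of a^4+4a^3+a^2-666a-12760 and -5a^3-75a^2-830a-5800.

Euclidean algorithm in ℚ[a]:
  a^4+4a^3+a^2-666a-12760 = (-(1/5)a+11/5)(-5a^3-75a^2-830a-5800) + (0)
Last nonzero remainder: -5a^3-75a^2-830a-5800. Dividing through by -5 gives the monic gcd a^3+15a^2+166a+1160.

a^3+15a^2+166a+1160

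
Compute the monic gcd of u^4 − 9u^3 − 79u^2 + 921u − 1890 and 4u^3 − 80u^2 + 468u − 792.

Euclidean algorithm in ℚ[u]:
  u^4 − 9u^3 − 79u^2 + 921u − 1890 = ((1/4)u + 11/4)(4u^3 − 80u^2 + 468u − 792) + (24u^2 − 168u + 288)
  4u^3 − 80u^2 + 468u − 792 = ((1/6)u − 13/6)(24u^2 − 168u + 288) + (56u − 168)
  24u^2 − 168u + 288 = ((3/7)u − 12/7)(56u − 168) + (0)
Last nonzero remainder: 56u − 168. Dividing through by 56 gives the monic gcd u − 3.

u − 3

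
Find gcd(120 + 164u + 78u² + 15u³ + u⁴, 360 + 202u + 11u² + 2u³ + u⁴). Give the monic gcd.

10 + 7u + u²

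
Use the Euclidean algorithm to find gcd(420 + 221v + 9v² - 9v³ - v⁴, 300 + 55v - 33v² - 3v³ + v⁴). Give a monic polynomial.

-60 - 23v + 2v² + v³

Euclidean algorithm in ℚ[v]:
  -v⁴ - 9v³ + 9v² + 221v + 420 = (-1)(v⁴ - 3v³ - 33v² + 55v + 300) + (-12v³ - 24v² + 276v + 720)
  v⁴ - 3v³ - 33v² + 55v + 300 = (-(1/12)v + 5/12)(-12v³ - 24v² + 276v + 720) + (0)
Last nonzero remainder: -12v³ - 24v² + 276v + 720. Dividing through by -12 gives the monic gcd v³ + 2v² - 23v - 60.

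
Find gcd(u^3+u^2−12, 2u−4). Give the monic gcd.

Apply the Euclidean algorithm:
  u^3+u^2−12 = ((1/2)u^2+(3/2)u+3)(2u−4) + (0)
Last nonzero remainder: 2u−4. Dividing through by 2 gives the monic gcd u−2.

u−2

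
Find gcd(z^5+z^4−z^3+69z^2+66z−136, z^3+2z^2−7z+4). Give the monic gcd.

z^2+3z−4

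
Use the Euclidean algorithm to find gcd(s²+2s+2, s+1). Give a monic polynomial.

1

Euclidean algorithm in ℚ[s]:
  s²+2s+2 = (s+1)(s+1) + (1)
  s+1 = (s+1)(1) + (0)
The last nonzero remainder is the constant 1, so the polynomials are coprime and gcd = 1.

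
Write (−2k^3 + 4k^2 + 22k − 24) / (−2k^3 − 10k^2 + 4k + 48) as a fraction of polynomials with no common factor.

Apply the Euclidean algorithm:
  −2k^3 + 4k^2 + 22k − 24 = (−2k^3 − 10k^2 + 4k + 48) + (14k^2 + 18k − 72)
  −2k^3 − 10k^2 + 4k + 48 = (−(1/7)k − 26/49)(14k^2 + 18k − 72) + ((160/49)k + 480/49)
  14k^2 + 18k − 72 = ((343/80)k − 147/20)((160/49)k + 480/49) + (0)
Last nonzero remainder: (160/49)k + 480/49. Dividing through by 160/49 gives the monic gcd k + 3.
Cancel k + 3 from numerator and denominator to get the reduced form.

(k^2 − 5k + 4)/(k^2 + 2k − 8)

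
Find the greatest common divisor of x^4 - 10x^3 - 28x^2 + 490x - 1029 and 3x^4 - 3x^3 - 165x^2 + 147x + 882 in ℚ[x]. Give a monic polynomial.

x^3 - 3x^2 - 49x + 147

By polynomial division,
  x^4 - 10x^3 - 28x^2 + 490x - 1029 = (1/3)(3x^4 - 3x^3 - 165x^2 + 147x + 882) + (-9x^3 + 27x^2 + 441x - 1323)
  3x^4 - 3x^3 - 165x^2 + 147x + 882 = (-(1/3)x - 2/3)(-9x^3 + 27x^2 + 441x - 1323) + (0)
Last nonzero remainder: -9x^3 + 27x^2 + 441x - 1323. Dividing through by -9 gives the monic gcd x^3 - 3x^2 - 49x + 147.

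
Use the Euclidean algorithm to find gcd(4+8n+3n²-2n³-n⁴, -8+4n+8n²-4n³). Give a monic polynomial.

By polynomial division,
  -n⁴-2n³+3n²+8n+4 = ((1/4)n+1)(-4n³+8n²+4n-8) + (-6n²+6n+12)
  -4n³+8n²+4n-8 = ((2/3)n-2/3)(-6n²+6n+12) + (0)
Last nonzero remainder: -6n²+6n+12. Dividing through by -6 gives the monic gcd n²-n-2.

-2-n+n²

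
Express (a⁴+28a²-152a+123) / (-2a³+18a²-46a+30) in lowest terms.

By polynomial division,
  a⁴+28a²-152a+123 = (-(1/2)a-9/2)(-2a³+18a²-46a+30) + (86a²-344a+258)
  -2a³+18a²-46a+30 = (-(1/43)a+5/43)(86a²-344a+258) + (0)
Last nonzero remainder: 86a²-344a+258. Dividing through by 86 gives the monic gcd a²-4a+3.
Cancel a²-4a+3 from numerator and denominator to get the reduced form.

(-a²-4a-41)/(2a-10)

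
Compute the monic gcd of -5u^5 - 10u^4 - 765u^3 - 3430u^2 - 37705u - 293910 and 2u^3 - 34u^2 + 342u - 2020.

Apply the Euclidean algorithm:
  -5u^5 - 10u^4 - 765u^3 - 3430u^2 - 37705u - 293910 = (-(5/2)u^2 - (95/2)u - 1525/2)(2u^3 - 34u^2 + 342u - 2020) + (-18160u^2 + 127120u - 1834160)
  2u^3 - 34u^2 + 342u - 2020 = (-(1/9080)u + 1/908)(-18160u^2 + 127120u - 1834160) + (0)
Last nonzero remainder: -18160u^2 + 127120u - 1834160. Dividing through by -18160 gives the monic gcd u^2 - 7u + 101.

u^2 - 7u + 101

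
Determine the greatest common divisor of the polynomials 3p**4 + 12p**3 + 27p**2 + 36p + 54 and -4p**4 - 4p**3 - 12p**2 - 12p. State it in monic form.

p**2 + 3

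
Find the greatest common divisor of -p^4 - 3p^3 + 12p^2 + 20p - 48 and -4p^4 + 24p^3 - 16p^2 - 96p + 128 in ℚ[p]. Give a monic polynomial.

Euclidean algorithm in ℚ[p]:
  -p^4 - 3p^3 + 12p^2 + 20p - 48 = (1/4)(-4p^4 + 24p^3 - 16p^2 - 96p + 128) + (-9p^3 + 16p^2 + 44p - 80)
  -4p^4 + 24p^3 - 16p^2 - 96p + 128 = ((4/9)p - 152/81)(-9p^3 + 16p^2 + 44p - 80) + (-(448/81)p^2 + (1792/81)p - 1792/81)
  -9p^3 + 16p^2 + 44p - 80 = ((729/448)p + 405/112)(-(448/81)p^2 + (1792/81)p - 1792/81) + (0)
Last nonzero remainder: -(448/81)p^2 + (1792/81)p - 1792/81. Dividing through by -448/81 gives the monic gcd p^2 - 4p + 4.

p^2 - 4p + 4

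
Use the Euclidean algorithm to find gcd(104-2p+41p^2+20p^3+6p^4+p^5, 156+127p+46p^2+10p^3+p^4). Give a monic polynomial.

Repeated division with remainder:
  p^5+6p^4+20p^3+41p^2-2p+104 = (p-4)(p^4+10p^3+46p^2+127p+156) + (14p^3+98p^2+350p+728)
  p^4+10p^3+46p^2+127p+156 = ((1/14)p+3/14)(14p^3+98p^2+350p+728) + (0)
Last nonzero remainder: 14p^3+98p^2+350p+728. Dividing through by 14 gives the monic gcd p^3+7p^2+25p+52.

52+25p+7p^2+p^3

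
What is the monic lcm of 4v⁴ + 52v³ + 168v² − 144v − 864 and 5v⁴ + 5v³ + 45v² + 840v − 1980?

v⁶ + 10v⁵ + 36v⁴ + 267v³ + 1278v² − 540v − 7128

Repeated division with remainder:
  4v⁴ + 52v³ + 168v² − 144v − 864 = (4/5)(5v⁴ + 5v³ + 45v² + 840v − 1980) + (48v³ + 132v² − 816v + 720)
  5v⁴ + 5v³ + 45v² + 840v − 1980 = ((5/48)v − 35/192)(48v³ + 132v² − 816v + 720) + ((2465/16)v² + (2465/4)v − 7395/4)
  48v³ + 132v² − 816v + 720 = ((768/2465)v − 192/493)((2465/16)v² + (2465/4)v − 7395/4) + (0)
Last nonzero remainder: (2465/16)v² + (2465/4)v − 7395/4. Dividing through by 2465/16 gives the monic gcd v² + 4v − 12.
Then lcm(f, g) = f·g / gcd(f, g); expanding and making the result monic gives the answer.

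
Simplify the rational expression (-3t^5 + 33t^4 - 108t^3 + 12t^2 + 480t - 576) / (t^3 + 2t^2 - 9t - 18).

By polynomial division,
  -3t^5 + 33t^4 - 108t^3 + 12t^2 + 480t - 576 = (-3t^2 + 39t - 213)(t^3 + 2t^2 - 9t - 18) + (735t^2 - 735t - 4410)
  t^3 + 2t^2 - 9t - 18 = ((1/735)t + 1/245)(735t^2 - 735t - 4410) + (0)
Last nonzero remainder: 735t^2 - 735t - 4410. Dividing through by 735 gives the monic gcd t^2 - t - 6.
Cancel t^2 - t - 6 from numerator and denominator to get the reduced form.

(-3t^3 + 30t^2 - 96t + 96)/(t + 3)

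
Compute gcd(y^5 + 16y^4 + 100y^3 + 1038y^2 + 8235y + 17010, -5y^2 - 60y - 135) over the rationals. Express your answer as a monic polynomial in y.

y^2 + 12y + 27

Euclidean algorithm in ℚ[y]:
  y^5 + 16y^4 + 100y^3 + 1038y^2 + 8235y + 17010 = (-(1/5)y^3 - (4/5)y^2 - 5y - 126)(-5y^2 - 60y - 135) + (0)
Last nonzero remainder: -5y^2 - 60y - 135. Dividing through by -5 gives the monic gcd y^2 + 12y + 27.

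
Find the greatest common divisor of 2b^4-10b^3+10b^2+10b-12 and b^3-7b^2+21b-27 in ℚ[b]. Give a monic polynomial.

Euclidean algorithm in ℚ[b]:
  2b^4-10b^3+10b^2+10b-12 = (2b+4)(b^3-7b^2+21b-27) + (-4b^2-20b+96)
  b^3-7b^2+21b-27 = (-(1/4)b+3)(-4b^2-20b+96) + (105b-315)
  -4b^2-20b+96 = (-(4/105)b-32/105)(105b-315) + (0)
Last nonzero remainder: 105b-315. Dividing through by 105 gives the monic gcd b-3.

b-3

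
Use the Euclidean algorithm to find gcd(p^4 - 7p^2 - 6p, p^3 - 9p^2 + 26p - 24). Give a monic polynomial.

By polynomial division,
  p^4 - 7p^2 - 6p = (p + 9)(p^3 - 9p^2 + 26p - 24) + (48p^2 - 216p + 216)
  p^3 - 9p^2 + 26p - 24 = ((1/48)p - 3/32)(48p^2 - 216p + 216) + ((5/4)p - 15/4)
  48p^2 - 216p + 216 = ((192/5)p - 288/5)((5/4)p - 15/4) + (0)
Last nonzero remainder: (5/4)p - 15/4. Dividing through by 5/4 gives the monic gcd p - 3.

p - 3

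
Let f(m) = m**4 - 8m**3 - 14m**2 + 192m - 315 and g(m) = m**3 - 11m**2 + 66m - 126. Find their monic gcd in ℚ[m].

m - 3

Apply the Euclidean algorithm:
  m**4 - 8m**3 - 14m**2 + 192m - 315 = (m + 3)(m**3 - 11m**2 + 66m - 126) + (-47m**2 + 120m + 63)
  m**3 - 11m**2 + 66m - 126 = (-(1/47)m + 397/2209)(-47m**2 + 120m + 63) + ((101115/2209)m - 303345/2209)
  -47m**2 + 120m + 63 = (-(103823/101115)m - 2209/4815)((101115/2209)m - 303345/2209) + (0)
Last nonzero remainder: (101115/2209)m - 303345/2209. Dividing through by 101115/2209 gives the monic gcd m - 3.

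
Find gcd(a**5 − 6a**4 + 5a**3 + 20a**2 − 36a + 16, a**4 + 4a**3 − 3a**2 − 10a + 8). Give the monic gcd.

a**3 − 3a + 2

By polynomial division,
  a**5 − 6a**4 + 5a**3 + 20a**2 − 36a + 16 = (a − 10)(a**4 + 4a**3 − 3a**2 − 10a + 8) + (48a**3 − 144a + 96)
  a**4 + 4a**3 − 3a**2 − 10a + 8 = ((1/48)a + 1/12)(48a**3 − 144a + 96) + (0)
Last nonzero remainder: 48a**3 − 144a + 96. Dividing through by 48 gives the monic gcd a**3 − 3a + 2.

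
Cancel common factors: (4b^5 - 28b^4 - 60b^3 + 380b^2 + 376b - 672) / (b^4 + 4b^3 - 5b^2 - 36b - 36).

(4b^3 - 48b^2 + 156b - 112)/(b^2 - b - 6)

Apply the Euclidean algorithm:
  4b^5 - 28b^4 - 60b^3 + 380b^2 + 376b - 672 = (4b - 44)(b^4 + 4b^3 - 5b^2 - 36b - 36) + (136b^3 + 304b^2 - 1064b - 2256)
  b^4 + 4b^3 - 5b^2 - 36b - 36 = ((1/136)b + 15/1156)(136b^3 + 304b^2 - 1064b - 2256) + (-(324/289)b^2 - (1620/289)b - 1944/289)
  136b^3 + 304b^2 - 1064b - 2256 = (-(9826/81)b + 27166/81)(-(324/289)b^2 - (1620/289)b - 1944/289) + (0)
Last nonzero remainder: -(324/289)b^2 - (1620/289)b - 1944/289. Dividing through by -324/289 gives the monic gcd b^2 + 5b + 6.
Cancel b^2 + 5b + 6 from numerator and denominator to get the reduced form.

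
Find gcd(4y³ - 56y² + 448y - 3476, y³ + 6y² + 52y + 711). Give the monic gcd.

By polynomial division,
  4y³ - 56y² + 448y - 3476 = (4)(y³ + 6y² + 52y + 711) + (-80y² + 240y - 6320)
  y³ + 6y² + 52y + 711 = (-(1/80)y - 9/80)(-80y² + 240y - 6320) + (0)
Last nonzero remainder: -80y² + 240y - 6320. Dividing through by -80 gives the monic gcd y² - 3y + 79.

y² - 3y + 79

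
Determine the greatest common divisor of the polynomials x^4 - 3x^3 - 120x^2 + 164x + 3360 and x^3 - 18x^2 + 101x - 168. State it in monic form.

Apply the Euclidean algorithm:
  x^4 - 3x^3 - 120x^2 + 164x + 3360 = (x + 15)(x^3 - 18x^2 + 101x - 168) + (49x^2 - 1183x + 5880)
  x^3 - 18x^2 + 101x - 168 = ((1/49)x + 43/343)(49x^2 - 1183x + 5880) + ((6336/49)x - 6336/7)
  49x^2 - 1183x + 5880 = ((2401/6336)x - 1715/264)((6336/49)x - 6336/7) + (0)
Last nonzero remainder: (6336/49)x - 6336/7. Dividing through by 6336/49 gives the monic gcd x - 7.

x - 7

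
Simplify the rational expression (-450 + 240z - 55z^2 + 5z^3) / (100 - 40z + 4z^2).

(90 - 30z + 5z^2)/(-20 + 4z)

Apply the Euclidean algorithm:
  5z^3 - 55z^2 + 240z - 450 = ((5/4)z - 5/4)(4z^2 - 40z + 100) + (65z - 325)
  4z^2 - 40z + 100 = ((4/65)z - 4/13)(65z - 325) + (0)
Last nonzero remainder: 65z - 325. Dividing through by 65 gives the monic gcd z - 5.
Cancel z - 5 from numerator and denominator to get the reduced form.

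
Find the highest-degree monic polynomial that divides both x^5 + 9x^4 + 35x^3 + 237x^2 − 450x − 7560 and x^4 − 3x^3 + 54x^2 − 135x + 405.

x^2 + 45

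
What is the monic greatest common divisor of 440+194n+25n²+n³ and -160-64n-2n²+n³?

Repeated division with remainder:
  n³+25n²+194n+440 = (n³-2n²-64n-160) + (27n²+258n+600)
  n³-2n²-64n-160 = ((1/27)n-104/243)(27n²+258n+600) + ((1960/81)n+7840/81)
  27n²+258n+600 = ((2187/1960)n+1215/196)((1960/81)n+7840/81) + (0)
Last nonzero remainder: (1960/81)n+7840/81. Dividing through by 1960/81 gives the monic gcd n+4.

4+n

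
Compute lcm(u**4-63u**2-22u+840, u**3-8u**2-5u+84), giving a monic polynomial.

By polynomial division,
  u**4-63u**2-22u+840 = (u+8)(u**3-8u**2-5u+84) + (6u**2-66u+168)
  u**3-8u**2-5u+84 = ((1/6)u+1/2)(6u**2-66u+168) + (0)
Last nonzero remainder: 6u**2-66u+168. Dividing through by 6 gives the monic gcd u**2-11u+28.
Then lcm(f, g) = f·g / gcd(f, g); expanding and making the result monic gives the answer.

u**5+3u**4-63u**3-211u**2+774u+2520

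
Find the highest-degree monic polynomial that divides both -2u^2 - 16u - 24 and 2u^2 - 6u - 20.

Repeated division with remainder:
  -2u^2 - 16u - 24 = (-1)(2u^2 - 6u - 20) + (-22u - 44)
  2u^2 - 6u - 20 = (-(1/11)u + 5/11)(-22u - 44) + (0)
Last nonzero remainder: -22u - 44. Dividing through by -22 gives the monic gcd u + 2.

u + 2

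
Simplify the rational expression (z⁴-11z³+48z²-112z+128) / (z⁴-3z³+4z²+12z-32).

By polynomial division,
  z⁴-11z³+48z²-112z+128 = (z⁴-3z³+4z²+12z-32) + (-8z³+44z²-124z+160)
  z⁴-3z³+4z²+12z-32 = (-(1/8)z-5/16)(-8z³+44z²-124z+160) + ((9/4)z²-(27/4)z+18)
  -8z³+44z²-124z+160 = (-(32/9)z+80/9)((9/4)z²-(27/4)z+18) + (0)
Last nonzero remainder: (9/4)z²-(27/4)z+18. Dividing through by 9/4 gives the monic gcd z²-3z+8.
Cancel z²-3z+8 from numerator and denominator to get the reduced form.

(z²-8z+16)/(z²-4)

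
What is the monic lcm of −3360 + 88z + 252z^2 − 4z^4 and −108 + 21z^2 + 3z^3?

−5040 + 972z + 1196z^2 − 85z^3 − 69z^4 + z^5 + z^6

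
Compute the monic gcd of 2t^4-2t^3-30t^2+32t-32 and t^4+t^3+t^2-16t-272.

Euclidean algorithm in ℚ[t]:
  2t^4-2t^3-30t^2+32t-32 = (2)(t^4+t^3+t^2-16t-272) + (-4t^3-32t^2+64t+512)
  t^4+t^3+t^2-16t-272 = (-(1/4)t+7/4)(-4t^3-32t^2+64t+512) + (73t^2-1168)
  -4t^3-32t^2+64t+512 = (-(4/73)t-32/73)(73t^2-1168) + (0)
Last nonzero remainder: 73t^2-1168. Dividing through by 73 gives the monic gcd t^2-16.

t^2-16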